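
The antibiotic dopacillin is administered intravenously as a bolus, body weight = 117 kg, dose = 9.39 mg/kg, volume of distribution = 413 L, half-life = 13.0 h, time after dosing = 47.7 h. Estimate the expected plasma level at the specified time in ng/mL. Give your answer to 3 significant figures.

209 ng/mL

Total dose = 9.39 × 117 = 1099 mg
C₀ = Dose / Vd = 1099 / 413 = 2.661 mg/L
k = ln2 / t½ = 0.693147 / 13.0 = 0.05332 h⁻¹
C = C₀ · e^(−k·t) = 2.661 × e^(−0.05332 × 47.7)
  = 2.661 × 0.07860 = 0.2092 mg/L
Convert: 0.2092 mg/L × 1000 = 209.2 ng/mL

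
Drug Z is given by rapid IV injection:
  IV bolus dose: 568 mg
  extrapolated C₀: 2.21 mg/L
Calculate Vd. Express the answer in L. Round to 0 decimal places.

Vd = Dose / C₀ = 568.0 / 2.21 = 257.0 L

257 L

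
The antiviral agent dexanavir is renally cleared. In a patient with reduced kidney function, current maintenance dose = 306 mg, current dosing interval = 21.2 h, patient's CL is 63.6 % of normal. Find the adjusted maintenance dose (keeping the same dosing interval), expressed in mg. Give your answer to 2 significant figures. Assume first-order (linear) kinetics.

To keep the same average steady-state level, dosing rate must scale with clearance.
CL ratio = 63.6 / 100 = 0.6360
New dose (same interval) = 306 × 0.6360 = 194.6 mg

190 mg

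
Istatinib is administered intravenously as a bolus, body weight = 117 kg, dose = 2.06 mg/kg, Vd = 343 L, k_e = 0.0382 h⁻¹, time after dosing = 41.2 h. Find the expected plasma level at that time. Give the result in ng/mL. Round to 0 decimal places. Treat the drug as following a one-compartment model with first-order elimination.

Total dose = 2.06 × 117 = 241.0 mg
C₀ = Dose / Vd = 241.0 / 343 = 0.7026 mg/L
C = C₀ · e^(−k·t) = 0.7026 × e^(−0.03820 × 41.2)
  = 0.7026 × 0.2072 = 0.1456 mg/L
Convert: 0.1456 mg/L × 1000 = 145.6 ng/mL

146 ng/mL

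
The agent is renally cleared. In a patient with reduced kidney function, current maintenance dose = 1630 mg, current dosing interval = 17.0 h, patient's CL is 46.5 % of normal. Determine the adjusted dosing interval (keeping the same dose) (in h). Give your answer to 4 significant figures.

To keep the same average steady-state level, dosing rate must scale with clearance.
CL ratio = 46.5 / 100 = 0.4650
New interval (same dose) = 17.0 / 0.4650 = 36.56 h

36.56 h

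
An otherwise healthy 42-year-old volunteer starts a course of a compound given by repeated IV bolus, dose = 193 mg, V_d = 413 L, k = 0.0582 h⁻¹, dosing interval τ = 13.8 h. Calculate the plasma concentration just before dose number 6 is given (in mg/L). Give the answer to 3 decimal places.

C₀ per dose = Dose / Vd = 193 / 413 = 0.4673 mg/L
Fraction remaining after one interval: r = e^(−kτ) = e^(−0.05820 × 13.8) = 0.4479
Before dose 6, 5 doses have been given (aged 1τ, 2τ, 3τ, 4τ, 5τ).
C_trough = C₀ × (r + r² + … + r^5) = C₀ × r(1−r^5)/(1−r)
        = 0.4673 × 0.4479 × (1 − 0.01803) / (1 − 0.4479) = 0.3723 mg/L

0.372 mg/L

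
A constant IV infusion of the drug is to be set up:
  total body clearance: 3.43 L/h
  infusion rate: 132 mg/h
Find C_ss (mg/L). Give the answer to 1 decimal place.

38.5 mg/L

At steady state Css = R₀ / CL = 132 / 3.430 = 38.48 mg/L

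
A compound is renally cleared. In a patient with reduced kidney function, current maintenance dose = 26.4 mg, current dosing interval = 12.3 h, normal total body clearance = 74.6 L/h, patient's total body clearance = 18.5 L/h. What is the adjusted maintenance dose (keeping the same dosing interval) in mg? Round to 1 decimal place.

To keep the same average steady-state level, dosing rate must scale with clearance.
CL ratio = 18.5 / 74.6 = 0.2480
New dose (same interval) = 26.4 × 0.2480 = 6.547 mg

6.5 mg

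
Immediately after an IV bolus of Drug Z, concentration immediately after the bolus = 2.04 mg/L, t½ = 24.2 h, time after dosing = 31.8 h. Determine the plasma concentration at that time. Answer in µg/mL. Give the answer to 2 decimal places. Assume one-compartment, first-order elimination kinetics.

0.82 µg/mL

k = ln2 / t½ = 0.693147 / 24.2 = 0.02864 h⁻¹
C = C₀ · e^(−k·t) = 2.040 × e^(−0.02864 × 31.8)
  = 2.040 × 0.4022 = 0.8205 mg/L
(0.8205 mg/L = 0.8205 µg/mL)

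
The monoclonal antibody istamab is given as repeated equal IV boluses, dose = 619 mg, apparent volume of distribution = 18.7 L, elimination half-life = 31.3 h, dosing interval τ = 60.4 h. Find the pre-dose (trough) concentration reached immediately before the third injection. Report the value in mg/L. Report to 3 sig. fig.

C₀ per dose = Dose / Vd = 619 / 18.7 = 33.10 mg/L
k = ln2 / t½ = 0.693147 / 31.3 = 0.02215 h⁻¹
Fraction remaining after one interval: r = e^(−kτ) = e^(−0.02215 × 60.4) = 0.2624
Before dose 3, 2 doses have been given (aged 1τ, 2τ).
C_trough = C₀ × (r + r²) = 33.10 × (0.2624 + 0.06885) = 10.96 mg/L

11.0 mg/L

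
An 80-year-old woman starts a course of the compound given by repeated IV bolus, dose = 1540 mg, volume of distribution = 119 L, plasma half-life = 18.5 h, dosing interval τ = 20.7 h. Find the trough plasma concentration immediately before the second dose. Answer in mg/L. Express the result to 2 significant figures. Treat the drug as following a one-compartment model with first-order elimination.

C₀ per dose = Dose / Vd = 1540 / 119 = 12.94 mg/L
k = ln2 / t½ = 0.693147 / 18.5 = 0.03747 h⁻¹
Fraction remaining after one interval: r = e^(−kτ) = e^(−0.03747 × 20.7) = 0.4604
Before dose 2, 1 dose has been given (aged 1τ).
C_trough = C₀ × r = 12.94 × 0.4604 = 5.958 mg/L

6.0 mg/L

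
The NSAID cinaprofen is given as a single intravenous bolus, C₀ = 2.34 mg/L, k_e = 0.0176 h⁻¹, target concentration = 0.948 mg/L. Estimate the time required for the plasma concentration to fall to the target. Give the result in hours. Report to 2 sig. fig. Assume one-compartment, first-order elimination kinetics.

51 h

t = ln(C₀ / C) / k = ln(2.340 / 0.948) / 0.01760
  = ln(2.468) / 0.01760 = 0.9034 / 0.01760 = 51.33 h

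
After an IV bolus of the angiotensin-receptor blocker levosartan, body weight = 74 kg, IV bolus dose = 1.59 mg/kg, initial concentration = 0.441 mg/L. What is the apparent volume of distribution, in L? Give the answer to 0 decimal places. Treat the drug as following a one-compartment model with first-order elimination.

Dose = 1.59 × 74 = 117.7 mg
Vd = Dose / C₀ = 117.7 / 0.441 = 266.9 L

267 L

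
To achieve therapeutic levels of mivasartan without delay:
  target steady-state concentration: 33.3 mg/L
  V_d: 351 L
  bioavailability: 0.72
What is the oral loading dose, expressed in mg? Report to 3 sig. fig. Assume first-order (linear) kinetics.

LD = Css × Vd / F = 33.3 × 351 / 0.72 = 16230 mg

16200 mg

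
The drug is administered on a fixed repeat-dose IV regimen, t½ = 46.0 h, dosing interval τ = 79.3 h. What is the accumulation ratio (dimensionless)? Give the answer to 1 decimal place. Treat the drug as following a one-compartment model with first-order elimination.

k = ln2 / t½ = 0.693147 / 46.0 = 0.01507 h⁻¹
e^(−kτ) = e^(−0.01507 × 79.3) = 0.3027
Accumulation ratio R = 1 / (1 − e^(−kτ)) = 1 / (1 − 0.3027) = 1.434

1.4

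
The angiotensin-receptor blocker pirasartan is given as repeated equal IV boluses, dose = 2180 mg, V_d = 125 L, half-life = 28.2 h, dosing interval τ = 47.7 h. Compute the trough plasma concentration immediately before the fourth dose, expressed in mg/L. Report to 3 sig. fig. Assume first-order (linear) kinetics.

7.59 mg/L

C₀ per dose = Dose / Vd = 2180 / 125 = 17.44 mg/L
k = ln2 / t½ = 0.693147 / 28.2 = 0.02458 h⁻¹
Fraction remaining after one interval: r = e^(−kτ) = e^(−0.02458 × 47.7) = 0.3096
Before dose 4, 3 doses have been given (aged 1τ, 2τ, 3τ).
C_trough = C₀ × (r + r² + … + r^3) = C₀ × r(1−r^3)/(1−r)
        = 17.44 × 0.3096 × (1 − 0.02968) / (1 − 0.3096) = 7.589 mg/L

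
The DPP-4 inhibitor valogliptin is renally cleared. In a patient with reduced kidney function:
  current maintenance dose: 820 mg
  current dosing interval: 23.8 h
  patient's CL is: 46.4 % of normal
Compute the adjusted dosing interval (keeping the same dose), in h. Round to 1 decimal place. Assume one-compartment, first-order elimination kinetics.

51.3 h

To keep the same average steady-state level, dosing rate must scale with clearance.
CL ratio = 46.4 / 100 = 0.4640
New interval (same dose) = 23.8 / 0.4640 = 51.29 h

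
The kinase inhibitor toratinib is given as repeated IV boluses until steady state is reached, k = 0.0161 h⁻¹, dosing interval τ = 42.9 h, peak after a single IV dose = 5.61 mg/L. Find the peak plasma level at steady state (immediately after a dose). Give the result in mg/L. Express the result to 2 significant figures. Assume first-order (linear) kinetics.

e^(−kτ) = e^(−0.01610 × 42.9) = 0.5012
Accumulation ratio R = 1 / (1 − e^(−kτ)) = 1 / (1 − 0.5012) = 2.005
Steady-state peak = C₀ × R = 5.61 × 2.005 = 11.25 mg/L

11 mg/L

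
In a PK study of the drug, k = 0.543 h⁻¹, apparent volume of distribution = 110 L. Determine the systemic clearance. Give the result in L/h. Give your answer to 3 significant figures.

59.7 L/h

CL = k × Vd = 0.543 × 110 = 59.73 L/h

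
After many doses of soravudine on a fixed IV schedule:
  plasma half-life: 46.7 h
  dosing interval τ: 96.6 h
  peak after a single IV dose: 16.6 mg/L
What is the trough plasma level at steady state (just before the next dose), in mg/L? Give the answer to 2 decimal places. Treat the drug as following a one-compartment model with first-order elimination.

5.20 mg/L

k = ln2 / t½ = 0.693147 / 46.7 = 0.01484 h⁻¹
e^(−kτ) = e^(−0.01484 × 96.6) = 0.2385
Accumulation ratio R = 1 / (1 − e^(−kτ)) = 1 / (1 − 0.2385) = 1.313
Steady-state trough = C₀ × R × e^(−kτ) = 16.6 × 1.313 × 0.2385 = 5.198 mg/L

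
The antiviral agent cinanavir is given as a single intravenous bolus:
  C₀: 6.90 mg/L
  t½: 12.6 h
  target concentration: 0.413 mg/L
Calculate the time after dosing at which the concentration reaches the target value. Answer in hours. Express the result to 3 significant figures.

k = ln2 / t½ = 0.693147 / 12.6 = 0.05501 h⁻¹
t = ln(C₀ / C) / k = ln(6.900 / 0.413) / 0.05501
  = ln(16.71) / 0.05501 = 2.816 / 0.05501 = 51.19 h

51.2 h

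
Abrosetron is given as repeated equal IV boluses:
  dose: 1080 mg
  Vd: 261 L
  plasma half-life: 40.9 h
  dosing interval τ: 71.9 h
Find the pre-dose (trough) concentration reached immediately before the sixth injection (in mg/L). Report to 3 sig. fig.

C₀ per dose = Dose / Vd = 1080 / 261 = 4.138 mg/L
k = ln2 / t½ = 0.693147 / 40.9 = 0.01695 h⁻¹
Fraction remaining after one interval: r = e^(−kτ) = e^(−0.01695 × 71.9) = 0.2956
Before dose 6, 5 doses have been given (aged 1τ, 2τ, 3τ, 4τ, 5τ).
C_trough = C₀ × (r + r² + … + r^5) = C₀ × r(1−r^5)/(1−r)
        = 4.138 × 0.2956 × (1 − 0.002257) / (1 − 0.2956) = 1.733 mg/L

1.73 mg/L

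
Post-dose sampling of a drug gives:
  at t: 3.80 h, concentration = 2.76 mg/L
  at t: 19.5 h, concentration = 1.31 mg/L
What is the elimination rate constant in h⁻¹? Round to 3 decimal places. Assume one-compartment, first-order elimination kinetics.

k = ln(C₁/C₂) / (t₂ − t₁) = ln(2.76/1.31) / (19.5 − 3.80)
  = 0.7452 / 15.70 = 0.04746 h⁻¹

0.047 h⁻¹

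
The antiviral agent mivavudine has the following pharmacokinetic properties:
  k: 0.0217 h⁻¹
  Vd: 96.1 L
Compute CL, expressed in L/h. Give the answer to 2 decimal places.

CL = k × Vd = 0.0217 × 96.1 = 2.085 L/h

2.09 L/h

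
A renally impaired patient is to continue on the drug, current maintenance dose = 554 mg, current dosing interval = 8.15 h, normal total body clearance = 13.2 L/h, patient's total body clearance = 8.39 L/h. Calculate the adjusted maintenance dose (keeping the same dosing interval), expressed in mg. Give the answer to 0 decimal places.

To keep the same average steady-state level, dosing rate must scale with clearance.
CL ratio = 8.39 / 13.2 = 0.6356
New dose (same interval) = 554 × 0.6356 = 352.1 mg

352 mg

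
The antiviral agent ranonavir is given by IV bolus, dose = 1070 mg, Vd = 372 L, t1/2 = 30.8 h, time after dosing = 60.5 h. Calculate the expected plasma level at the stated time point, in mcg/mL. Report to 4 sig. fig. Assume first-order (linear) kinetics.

0.7371 mcg/mL

C₀ = Dose / Vd = 1070 / 372 = 2.876 mg/L
k = ln2 / t½ = 0.693147 / 30.8 = 0.02250 h⁻¹
C = C₀ · e^(−k·t) = 2.876 × e^(−0.02250 × 60.5)
  = 2.876 × 0.2563 = 0.7371 mg/L
(0.7371 mg/L = 0.7371 mcg/mL)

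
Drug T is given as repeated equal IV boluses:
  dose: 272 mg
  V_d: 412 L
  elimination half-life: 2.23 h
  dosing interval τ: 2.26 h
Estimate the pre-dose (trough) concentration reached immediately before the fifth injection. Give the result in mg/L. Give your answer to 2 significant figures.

0.61 mg/L

C₀ per dose = Dose / Vd = 272 / 412 = 0.6602 mg/L
k = ln2 / t½ = 0.693147 / 2.23 = 0.3108 h⁻¹
Fraction remaining after one interval: r = e^(−kτ) = e^(−0.3108 × 2.26) = 0.4954
Before dose 5, 4 doses have been given (aged 1τ, 2τ, 3τ, 4τ).
C_trough = C₀ × (r + r² + … + r^4) = C₀ × r(1−r^4)/(1−r)
        = 0.6602 × 0.4954 × (1 − 0.06023) / (1 − 0.4954) = 0.6091 mg/L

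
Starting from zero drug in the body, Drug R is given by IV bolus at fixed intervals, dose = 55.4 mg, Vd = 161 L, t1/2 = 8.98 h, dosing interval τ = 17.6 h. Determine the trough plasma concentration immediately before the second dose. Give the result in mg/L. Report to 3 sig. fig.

0.0884 mg/L

C₀ per dose = Dose / Vd = 55.4 / 161 = 0.3441 mg/L
k = ln2 / t½ = 0.693147 / 8.98 = 0.07719 h⁻¹
Fraction remaining after one interval: r = e^(−kτ) = e^(−0.07719 × 17.6) = 0.2570
Before dose 2, 1 dose has been given (aged 1τ).
C_trough = C₀ × r = 0.3441 × 0.2570 = 0.08843 mg/L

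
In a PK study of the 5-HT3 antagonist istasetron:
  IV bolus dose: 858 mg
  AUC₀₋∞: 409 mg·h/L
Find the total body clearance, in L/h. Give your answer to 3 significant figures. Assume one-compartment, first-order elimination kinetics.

CL = Dose / AUC = 858 / 409 = 2.098 L/h

2.10 L/h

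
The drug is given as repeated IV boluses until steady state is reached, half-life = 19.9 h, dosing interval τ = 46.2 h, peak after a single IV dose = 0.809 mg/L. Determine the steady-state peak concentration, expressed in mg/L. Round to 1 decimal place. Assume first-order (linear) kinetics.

k = ln2 / t½ = 0.693147 / 19.9 = 0.03483 h⁻¹
e^(−kτ) = e^(−0.03483 × 46.2) = 0.2001
Accumulation ratio R = 1 / (1 − e^(−kτ)) = 1 / (1 − 0.2001) = 1.250
Steady-state peak = C₀ × R = 0.809 × 1.250 = 1.011 mg/L

1.0 mg/L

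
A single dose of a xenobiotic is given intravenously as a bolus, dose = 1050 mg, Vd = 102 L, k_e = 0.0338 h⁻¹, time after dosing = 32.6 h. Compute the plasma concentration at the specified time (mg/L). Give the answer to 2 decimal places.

C₀ = Dose / Vd = 1050 / 102 = 10.29 mg/L
C = C₀ · e^(−k·t) = 10.29 × e^(−0.03380 × 32.6)
  = 10.29 × 0.3322 = 3.418 mg/L

3.42 mg/L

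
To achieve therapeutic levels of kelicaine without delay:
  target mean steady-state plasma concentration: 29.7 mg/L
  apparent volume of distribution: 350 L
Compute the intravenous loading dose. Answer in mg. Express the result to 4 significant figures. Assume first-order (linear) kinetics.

LD = Css × Vd = 29.7 × 350 = 10400 mg

10400 mg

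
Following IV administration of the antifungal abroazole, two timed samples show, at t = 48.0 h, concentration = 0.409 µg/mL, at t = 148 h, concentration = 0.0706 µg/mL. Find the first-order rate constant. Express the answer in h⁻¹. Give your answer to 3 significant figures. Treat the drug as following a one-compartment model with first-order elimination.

0.0176 h⁻¹

k = ln(C₁/C₂) / (t₂ − t₁) = ln(0.409/0.0706) / (148 − 48.0)
  = 1.757 / 100.0 = 0.01757 h⁻¹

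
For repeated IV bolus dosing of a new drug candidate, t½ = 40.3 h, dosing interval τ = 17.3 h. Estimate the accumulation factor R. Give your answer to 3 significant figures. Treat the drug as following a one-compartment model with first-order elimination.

k = ln2 / t½ = 0.693147 / 40.3 = 0.01720 h⁻¹
e^(−kτ) = e^(−0.01720 × 17.3) = 0.7426
Accumulation ratio R = 1 / (1 − e^(−kτ)) = 1 / (1 − 0.7426) = 3.885

3.89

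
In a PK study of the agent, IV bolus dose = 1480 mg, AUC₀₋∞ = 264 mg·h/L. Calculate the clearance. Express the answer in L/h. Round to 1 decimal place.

5.6 L/h

CL = Dose / AUC = 1480 / 264 = 5.606 L/h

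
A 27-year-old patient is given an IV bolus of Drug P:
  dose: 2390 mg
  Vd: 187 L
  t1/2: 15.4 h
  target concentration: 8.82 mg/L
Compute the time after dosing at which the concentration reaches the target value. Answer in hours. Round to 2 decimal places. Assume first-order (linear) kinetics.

C₀ = Dose / Vd = 2390 / 187 = 12.78 mg/L
k = ln2 / t½ = 0.693147 / 15.4 = 0.04501 h⁻¹
t = ln(C₀ / C) / k = ln(12.78 / 8.82) / 0.04501
  = ln(1.449) / 0.04501 = 0.3709 / 0.04501 = 8.240 h

8.24 h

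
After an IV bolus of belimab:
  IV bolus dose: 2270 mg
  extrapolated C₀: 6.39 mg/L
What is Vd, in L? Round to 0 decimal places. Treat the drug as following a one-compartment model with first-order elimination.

355 L

Vd = Dose / C₀ = 2270 / 6.39 = 355.2 L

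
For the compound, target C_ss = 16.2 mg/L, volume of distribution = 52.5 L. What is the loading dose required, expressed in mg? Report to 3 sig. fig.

LD = Css × Vd = 16.2 × 52.5 = 850.5 mg

851 mg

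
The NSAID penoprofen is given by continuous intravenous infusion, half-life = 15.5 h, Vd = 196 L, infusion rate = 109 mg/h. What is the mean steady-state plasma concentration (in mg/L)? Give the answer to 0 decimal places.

k = ln2 / t½ = 0.693147 / 15.5 = 0.04472 h⁻¹
CL = k × Vd = 0.04472 × 196 = 8.765 L/h
At steady state Css = R₀ / CL = 109 / 8.765 = 12.44 mg/L

12 mg/L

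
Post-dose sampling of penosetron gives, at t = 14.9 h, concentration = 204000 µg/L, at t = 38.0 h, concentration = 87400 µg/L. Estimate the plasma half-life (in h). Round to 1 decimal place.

k = ln(C₁/C₂) / (t₂ − t₁) = ln(204000/87400) / (38.0 − 14.9)
  = 0.8476 / 23.10 = 0.03669 h⁻¹
t½ = ln2 / k = 0.693147 / 0.03669 = 18.89 h

18.9 h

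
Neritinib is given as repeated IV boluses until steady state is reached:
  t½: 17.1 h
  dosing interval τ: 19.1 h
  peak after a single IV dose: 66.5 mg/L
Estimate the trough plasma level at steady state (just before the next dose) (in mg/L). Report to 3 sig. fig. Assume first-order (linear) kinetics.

k = ln2 / t½ = 0.693147 / 17.1 = 0.04053 h⁻¹
e^(−kτ) = e^(−0.04053 × 19.1) = 0.4611
Accumulation ratio R = 1 / (1 − e^(−kτ)) = 1 / (1 − 0.4611) = 1.856
Steady-state trough = C₀ × R × e^(−kτ) = 66.5 × 1.856 × 0.4611 = 56.91 mg/L

56.9 mg/L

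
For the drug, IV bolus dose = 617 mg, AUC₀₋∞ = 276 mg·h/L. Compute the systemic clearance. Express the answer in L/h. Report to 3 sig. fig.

CL = Dose / AUC = 617 / 276 = 2.236 L/h

2.24 L/h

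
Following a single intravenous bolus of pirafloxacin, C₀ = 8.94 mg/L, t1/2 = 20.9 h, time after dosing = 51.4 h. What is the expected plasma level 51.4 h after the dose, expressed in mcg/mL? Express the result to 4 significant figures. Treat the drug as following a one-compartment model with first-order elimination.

k = ln2 / t½ = 0.693147 / 20.9 = 0.03316 h⁻¹
C = C₀ · e^(−k·t) = 8.940 × e^(−0.03316 × 51.4)
  = 8.940 × 0.1819 = 1.626 mg/L
(1.626 mg/L = 1.626 mcg/mL)

1.626 mcg/mL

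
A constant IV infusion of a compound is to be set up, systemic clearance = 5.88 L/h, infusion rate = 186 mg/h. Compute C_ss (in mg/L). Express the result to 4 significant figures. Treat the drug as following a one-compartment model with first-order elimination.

31.63 mg/L

At steady state Css = R₀ / CL = 186 / 5.880 = 31.63 mg/L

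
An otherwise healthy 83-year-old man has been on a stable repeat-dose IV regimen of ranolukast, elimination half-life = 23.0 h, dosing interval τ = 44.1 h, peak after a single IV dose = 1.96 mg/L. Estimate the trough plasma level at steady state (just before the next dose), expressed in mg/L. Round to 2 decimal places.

0.71 mg/L

k = ln2 / t½ = 0.693147 / 23.0 = 0.03014 h⁻¹
e^(−kτ) = e^(−0.03014 × 44.1) = 0.2647
Accumulation ratio R = 1 / (1 − e^(−kτ)) = 1 / (1 − 0.2647) = 1.360
Steady-state trough = C₀ × R × e^(−kτ) = 1.96 × 1.360 × 0.2647 = 0.7056 mg/L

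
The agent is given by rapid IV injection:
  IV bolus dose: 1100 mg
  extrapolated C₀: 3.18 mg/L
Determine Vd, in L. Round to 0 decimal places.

Vd = Dose / C₀ = 1100 / 3.18 = 345.9 L

346 L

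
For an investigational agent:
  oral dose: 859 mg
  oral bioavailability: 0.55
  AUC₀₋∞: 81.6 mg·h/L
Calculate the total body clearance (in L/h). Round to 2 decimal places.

CL = F·Dose / AUC = 0.55 × 859 / 81.6 = 5.790 L/h

5.79 L/h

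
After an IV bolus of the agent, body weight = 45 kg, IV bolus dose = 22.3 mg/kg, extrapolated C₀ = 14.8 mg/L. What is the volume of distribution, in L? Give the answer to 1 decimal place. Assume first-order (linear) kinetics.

Dose = 22.3 × 45 = 1004 mg
Vd = Dose / C₀ = 1004 / 14.8 = 67.84 L

67.8 L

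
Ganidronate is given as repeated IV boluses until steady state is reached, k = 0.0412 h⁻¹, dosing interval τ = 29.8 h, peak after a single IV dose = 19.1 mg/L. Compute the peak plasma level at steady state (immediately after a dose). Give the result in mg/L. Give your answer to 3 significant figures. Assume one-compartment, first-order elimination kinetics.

27.0 mg/L

e^(−kτ) = e^(−0.04120 × 29.8) = 0.2929
Accumulation ratio R = 1 / (1 − e^(−kτ)) = 1 / (1 − 0.2929) = 1.414
Steady-state peak = C₀ × R = 19.1 × 1.414 = 27.01 mg/L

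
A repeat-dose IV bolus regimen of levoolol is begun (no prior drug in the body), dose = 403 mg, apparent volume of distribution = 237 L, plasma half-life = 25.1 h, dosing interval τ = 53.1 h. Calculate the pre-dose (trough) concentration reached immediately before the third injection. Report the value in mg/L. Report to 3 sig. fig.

C₀ per dose = Dose / Vd = 403 / 237 = 1.700 mg/L
k = ln2 / t½ = 0.693147 / 25.1 = 0.02762 h⁻¹
Fraction remaining after one interval: r = e^(−kτ) = e^(−0.02762 × 53.1) = 0.2307
Before dose 3, 2 doses have been given (aged 1τ, 2τ).
C_trough = C₀ × (r + r²) = 1.700 × (0.2307 + 0.05322) = 0.4827 mg/L

0.483 mg/L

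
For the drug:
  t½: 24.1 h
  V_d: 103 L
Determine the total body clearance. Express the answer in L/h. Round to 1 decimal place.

k = ln2 / t½ = 0.693147 / 24.1 = 0.02876 h⁻¹
CL = k × Vd = 0.02876 × 103 = 2.962 L/h

3.0 L/h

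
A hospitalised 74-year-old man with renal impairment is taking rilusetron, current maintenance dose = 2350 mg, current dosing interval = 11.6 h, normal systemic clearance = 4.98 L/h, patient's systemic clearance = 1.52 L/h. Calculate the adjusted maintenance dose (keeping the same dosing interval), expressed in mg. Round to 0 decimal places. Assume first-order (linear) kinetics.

717 mg

To keep the same average steady-state level, dosing rate must scale with clearance.
CL ratio = 1.52 / 4.98 = 0.3052
New dose (same interval) = 2350 × 0.3052 = 717.2 mg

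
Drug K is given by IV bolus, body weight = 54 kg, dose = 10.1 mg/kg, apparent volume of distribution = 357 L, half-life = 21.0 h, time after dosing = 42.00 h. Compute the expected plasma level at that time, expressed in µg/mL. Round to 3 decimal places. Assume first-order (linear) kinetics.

Total dose = 10.1 × 54 = 545.4 mg
C₀ = Dose / Vd = 545.4 / 357 = 1.528 mg/L
k = ln2 / t½ = 0.693147 / 21.0 = 0.03301 h⁻¹
t / t½ = 42.00 / 21.0 = 2 half-lives
C = C₀ × (1/2)^2 = 1.528 × 0.2500 = 0.3820 mg/L
(0.3820 mg/L = 0.3820 µg/mL)

0.382 µg/mL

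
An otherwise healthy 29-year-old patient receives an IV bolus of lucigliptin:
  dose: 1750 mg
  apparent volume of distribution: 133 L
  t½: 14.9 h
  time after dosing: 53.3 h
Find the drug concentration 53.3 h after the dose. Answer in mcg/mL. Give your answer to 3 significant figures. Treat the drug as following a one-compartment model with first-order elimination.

1.10 mcg/mL

C₀ = Dose / Vd = 1750 / 133 = 13.16 mg/L
k = ln2 / t½ = 0.693147 / 14.9 = 0.04652 h⁻¹
C = C₀ · e^(−k·t) = 13.16 × e^(−0.04652 × 53.3)
  = 13.16 × 0.08378 = 1.103 mg/L
(1.103 mg/L = 1.103 mcg/mL)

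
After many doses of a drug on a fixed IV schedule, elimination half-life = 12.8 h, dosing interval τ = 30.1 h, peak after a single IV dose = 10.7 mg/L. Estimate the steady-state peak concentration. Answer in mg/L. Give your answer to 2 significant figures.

k = ln2 / t½ = 0.693147 / 12.8 = 0.05415 h⁻¹
e^(−kτ) = e^(−0.05415 × 30.1) = 0.1959
Accumulation ratio R = 1 / (1 − e^(−kτ)) = 1 / (1 − 0.1959) = 1.244
Steady-state peak = C₀ × R = 10.7 × 1.244 = 13.31 mg/L

13 mg/L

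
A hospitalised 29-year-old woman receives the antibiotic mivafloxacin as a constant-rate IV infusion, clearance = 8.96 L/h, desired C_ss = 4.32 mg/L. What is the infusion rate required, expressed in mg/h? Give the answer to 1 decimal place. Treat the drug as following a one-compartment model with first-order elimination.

38.7 mg/h

At steady state, infusion rate R₀ = Css × CL = 4.32 × 8.960 = 38.71 mg/h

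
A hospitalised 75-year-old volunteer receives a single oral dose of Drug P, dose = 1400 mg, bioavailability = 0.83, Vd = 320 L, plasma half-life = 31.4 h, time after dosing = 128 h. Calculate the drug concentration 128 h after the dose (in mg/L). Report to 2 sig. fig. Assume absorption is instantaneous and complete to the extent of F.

0.22 mg/L

Amount reaching circulation = F × Dose = 0.83 × 1400 = 1162 mg
C₀ = F·Dose / Vd = 1162 / 320 = 3.631 mg/L
k = ln2 / t½ = 0.693147 / 31.4 = 0.02207 h⁻¹
C = C₀ · e^(−k·t) = 3.631 × e^(−0.02207 × 128)
  = 3.631 × 0.05931 = 0.2154 mg/L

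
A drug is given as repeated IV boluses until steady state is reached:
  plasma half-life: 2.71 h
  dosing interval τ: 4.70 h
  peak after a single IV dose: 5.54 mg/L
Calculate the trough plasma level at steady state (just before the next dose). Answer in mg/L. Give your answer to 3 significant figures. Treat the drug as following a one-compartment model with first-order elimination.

k = ln2 / t½ = 0.693147 / 2.71 = 0.2558 h⁻¹
e^(−kτ) = e^(−0.2558 × 4.70) = 0.3005
Accumulation ratio R = 1 / (1 − e^(−kτ)) = 1 / (1 − 0.3005) = 1.430
Steady-state trough = C₀ × R × e^(−kτ) = 5.54 × 1.430 × 0.3005 = 2.381 mg/L

2.38 mg/L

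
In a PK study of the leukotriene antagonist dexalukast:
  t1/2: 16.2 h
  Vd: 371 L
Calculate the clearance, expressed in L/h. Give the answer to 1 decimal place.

15.9 L/h

k = ln2 / t½ = 0.693147 / 16.2 = 0.04279 h⁻¹
CL = k × Vd = 0.04279 × 371 = 15.88 L/h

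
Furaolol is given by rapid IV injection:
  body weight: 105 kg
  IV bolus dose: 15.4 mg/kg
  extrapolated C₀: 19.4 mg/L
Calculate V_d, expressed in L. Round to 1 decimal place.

83.4 L

Dose = 15.4 × 105 = 1617 mg
Vd = Dose / C₀ = 1617 / 19.4 = 83.35 L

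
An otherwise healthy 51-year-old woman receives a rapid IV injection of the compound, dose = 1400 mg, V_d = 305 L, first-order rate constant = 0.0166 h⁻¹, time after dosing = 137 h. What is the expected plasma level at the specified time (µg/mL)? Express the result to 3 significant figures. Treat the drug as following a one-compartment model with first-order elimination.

C₀ = Dose / Vd = 1400 / 305 = 4.590 mg/L
C = C₀ · e^(−k·t) = 4.590 × e^(−0.01660 × 137)
  = 4.590 × 0.1029 = 0.4723 mg/L
(0.4723 mg/L = 0.4723 µg/mL)

0.472 µg/mL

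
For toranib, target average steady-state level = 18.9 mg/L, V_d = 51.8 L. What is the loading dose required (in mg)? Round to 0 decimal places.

979 mg

LD = Css × Vd = 18.9 × 51.8 = 979.0 mg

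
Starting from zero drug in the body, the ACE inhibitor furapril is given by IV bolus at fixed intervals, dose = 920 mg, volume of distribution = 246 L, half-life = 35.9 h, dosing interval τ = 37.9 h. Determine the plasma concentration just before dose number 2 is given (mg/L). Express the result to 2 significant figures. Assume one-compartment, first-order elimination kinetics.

C₀ per dose = Dose / Vd = 920 / 246 = 3.740 mg/L
k = ln2 / t½ = 0.693147 / 35.9 = 0.01931 h⁻¹
Fraction remaining after one interval: r = e^(−kτ) = e^(−0.01931 × 37.9) = 0.4810
Before dose 2, 1 dose has been given (aged 1τ).
C_trough = C₀ × r = 3.740 × 0.4810 = 1.799 mg/L

1.8 mg/L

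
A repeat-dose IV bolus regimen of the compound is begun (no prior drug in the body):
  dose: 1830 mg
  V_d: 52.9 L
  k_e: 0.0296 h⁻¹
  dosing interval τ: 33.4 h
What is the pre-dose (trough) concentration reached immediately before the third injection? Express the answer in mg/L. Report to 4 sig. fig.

C₀ per dose = Dose / Vd = 1830 / 52.9 = 34.59 mg/L
Fraction remaining after one interval: r = e^(−kτ) = e^(−0.02960 × 33.4) = 0.3721
Before dose 3, 2 doses have been given (aged 1τ, 2τ).
C_trough = C₀ × (r + r²) = 34.59 × (0.3721 + 0.1385) = 17.66 mg/L

17.66 mg/L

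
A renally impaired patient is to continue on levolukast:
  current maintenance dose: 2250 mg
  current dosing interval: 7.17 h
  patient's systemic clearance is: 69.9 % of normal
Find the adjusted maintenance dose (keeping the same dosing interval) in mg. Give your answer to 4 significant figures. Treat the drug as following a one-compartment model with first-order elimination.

1573 mg

To keep the same average steady-state level, dosing rate must scale with clearance.
CL ratio = 69.9 / 100 = 0.6990
New dose (same interval) = 2250 × 0.6990 = 1573 mg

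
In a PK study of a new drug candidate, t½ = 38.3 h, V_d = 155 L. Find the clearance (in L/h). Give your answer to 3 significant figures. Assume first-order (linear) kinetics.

2.81 L/h

k = ln2 / t½ = 0.693147 / 38.3 = 0.01810 h⁻¹
CL = k × Vd = 0.01810 × 155 = 2.806 L/h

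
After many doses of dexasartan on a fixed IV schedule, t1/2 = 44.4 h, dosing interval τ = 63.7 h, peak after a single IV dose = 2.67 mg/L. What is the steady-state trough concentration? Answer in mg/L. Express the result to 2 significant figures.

1.6 mg/L

k = ln2 / t½ = 0.693147 / 44.4 = 0.01561 h⁻¹
e^(−kτ) = e^(−0.01561 × 63.7) = 0.3700
Accumulation ratio R = 1 / (1 − e^(−kτ)) = 1 / (1 − 0.3700) = 1.587
Steady-state trough = C₀ × R × e^(−kτ) = 2.67 × 1.587 × 0.3700 = 1.568 mg/L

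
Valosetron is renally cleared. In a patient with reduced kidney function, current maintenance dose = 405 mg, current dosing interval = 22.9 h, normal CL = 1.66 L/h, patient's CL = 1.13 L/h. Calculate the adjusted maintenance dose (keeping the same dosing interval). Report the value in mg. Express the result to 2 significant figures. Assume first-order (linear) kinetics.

To keep the same average steady-state level, dosing rate must scale with clearance.
CL ratio = 1.13 / 1.66 = 0.6807
New dose (same interval) = 405 × 0.6807 = 275.7 mg

280 mg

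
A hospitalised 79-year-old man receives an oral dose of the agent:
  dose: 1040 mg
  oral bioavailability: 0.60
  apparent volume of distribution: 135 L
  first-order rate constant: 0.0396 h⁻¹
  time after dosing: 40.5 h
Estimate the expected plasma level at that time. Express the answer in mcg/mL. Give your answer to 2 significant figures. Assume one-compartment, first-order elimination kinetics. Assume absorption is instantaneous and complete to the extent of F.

Amount reaching circulation = F × Dose = 0.60 × 1040 = 624.0 mg
C₀ = F·Dose / Vd = 624.0 / 135 = 4.622 mg/L
C = C₀ · e^(−k·t) = 4.622 × e^(−0.03960 × 40.5)
  = 4.622 × 0.2011 = 0.9295 mg/L
(0.9295 mg/L = 0.9295 mcg/mL)

0.93 mcg/mL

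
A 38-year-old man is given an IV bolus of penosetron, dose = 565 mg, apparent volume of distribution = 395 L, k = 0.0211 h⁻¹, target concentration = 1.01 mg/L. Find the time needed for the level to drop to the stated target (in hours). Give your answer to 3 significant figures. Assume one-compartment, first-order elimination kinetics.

C₀ = Dose / Vd = 565.0 / 395 = 1.430 mg/L
t = ln(C₀ / C) / k = ln(1.430 / 1.01) / 0.02110
  = ln(1.416) / 0.02110 = 0.3478 / 0.02110 = 16.48 h

16.5 h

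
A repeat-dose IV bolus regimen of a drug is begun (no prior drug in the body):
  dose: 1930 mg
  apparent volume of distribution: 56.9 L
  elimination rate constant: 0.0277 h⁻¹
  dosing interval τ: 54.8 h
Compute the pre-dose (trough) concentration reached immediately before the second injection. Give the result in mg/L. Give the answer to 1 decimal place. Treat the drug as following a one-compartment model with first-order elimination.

7.4 mg/L

C₀ per dose = Dose / Vd = 1930 / 56.9 = 33.92 mg/L
Fraction remaining after one interval: r = e^(−kτ) = e^(−0.02770 × 54.8) = 0.2192
Before dose 2, 1 dose has been given (aged 1τ).
C_trough = C₀ × r = 33.92 × 0.2192 = 7.435 mg/L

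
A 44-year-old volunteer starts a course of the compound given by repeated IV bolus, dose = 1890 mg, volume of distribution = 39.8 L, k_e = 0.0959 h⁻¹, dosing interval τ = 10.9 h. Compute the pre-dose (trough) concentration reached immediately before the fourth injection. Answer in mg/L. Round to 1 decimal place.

24.6 mg/L

C₀ per dose = Dose / Vd = 1890 / 39.8 = 47.49 mg/L
Fraction remaining after one interval: r = e^(−kτ) = e^(−0.09590 × 10.9) = 0.3516
Before dose 4, 3 doses have been given (aged 1τ, 2τ, 3τ).
C_trough = C₀ × (r + r² + … + r^3) = C₀ × r(1−r^3)/(1−r)
        = 47.49 × 0.3516 × (1 − 0.04347) / (1 − 0.3516) = 24.63 mg/L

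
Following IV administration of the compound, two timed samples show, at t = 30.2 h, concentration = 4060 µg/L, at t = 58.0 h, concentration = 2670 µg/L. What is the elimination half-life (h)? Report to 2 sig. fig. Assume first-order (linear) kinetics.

k = ln(C₁/C₂) / (t₂ − t₁) = ln(4060/2670) / (58.0 − 30.2)
  = 0.4191 / 27.80 = 0.01508 h⁻¹
t½ = ln2 / k = 0.693147 / 0.01508 = 45.96 h

46 h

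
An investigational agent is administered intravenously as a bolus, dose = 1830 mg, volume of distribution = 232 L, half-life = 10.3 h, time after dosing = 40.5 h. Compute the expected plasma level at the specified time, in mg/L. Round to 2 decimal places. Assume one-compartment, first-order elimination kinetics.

0.52 mg/L

C₀ = Dose / Vd = 1830 / 232 = 7.888 mg/L
k = ln2 / t½ = 0.693147 / 10.3 = 0.06730 h⁻¹
C = C₀ · e^(−k·t) = 7.888 × e^(−0.06730 × 40.5)
  = 7.888 × 0.06550 = 0.5167 mg/L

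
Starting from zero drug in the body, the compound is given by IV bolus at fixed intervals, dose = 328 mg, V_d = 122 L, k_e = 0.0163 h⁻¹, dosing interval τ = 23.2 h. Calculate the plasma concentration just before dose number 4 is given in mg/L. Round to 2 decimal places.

C₀ per dose = Dose / Vd = 328 / 122 = 2.689 mg/L
Fraction remaining after one interval: r = e^(−kτ) = e^(−0.01630 × 23.2) = 0.6851
Before dose 4, 3 doses have been given (aged 1τ, 2τ, 3τ).
C_trough = C₀ × (r + r² + … + r^3) = C₀ × r(1−r^3)/(1−r)
        = 2.689 × 0.6851 × (1 − 0.3216) / (1 − 0.6851) = 3.969 mg/L

3.97 mg/L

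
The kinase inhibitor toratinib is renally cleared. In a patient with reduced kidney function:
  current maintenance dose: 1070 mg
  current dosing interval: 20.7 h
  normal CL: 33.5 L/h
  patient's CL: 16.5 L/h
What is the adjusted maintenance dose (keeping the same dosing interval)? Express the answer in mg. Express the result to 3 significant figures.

To keep the same average steady-state level, dosing rate must scale with clearance.
CL ratio = 16.5 / 33.5 = 0.4925
New dose (same interval) = 1070 × 0.4925 = 527.0 mg

527 mg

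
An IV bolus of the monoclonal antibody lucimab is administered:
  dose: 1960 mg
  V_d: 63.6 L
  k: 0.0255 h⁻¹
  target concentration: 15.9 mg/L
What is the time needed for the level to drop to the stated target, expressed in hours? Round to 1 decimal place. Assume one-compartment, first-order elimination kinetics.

26.0 h

C₀ = Dose / Vd = 1960 / 63.6 = 30.82 mg/L
t = ln(C₀ / C) / k = ln(30.82 / 15.9) / 0.02550
  = ln(1.938) / 0.02550 = 0.6617 / 0.02550 = 25.95 h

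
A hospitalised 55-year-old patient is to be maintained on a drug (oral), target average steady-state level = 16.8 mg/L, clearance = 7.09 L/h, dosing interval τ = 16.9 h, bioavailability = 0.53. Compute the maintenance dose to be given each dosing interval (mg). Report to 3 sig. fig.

3800 mg

At steady state, F × (Dose/τ) = Css × CL.
Dose = Css × CL × τ / F = 16.8 × 7.090 × 16.9 / 0.53 = 3798 mg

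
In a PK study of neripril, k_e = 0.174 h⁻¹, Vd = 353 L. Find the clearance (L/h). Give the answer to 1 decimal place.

61.4 L/h

CL = k × Vd = 0.174 × 353 = 61.42 L/h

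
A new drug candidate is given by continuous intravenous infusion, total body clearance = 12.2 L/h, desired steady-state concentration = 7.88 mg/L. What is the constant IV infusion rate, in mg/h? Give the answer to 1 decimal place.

96.1 mg/h

At steady state, infusion rate R₀ = Css × CL = 7.88 × 12.20 = 96.14 mg/h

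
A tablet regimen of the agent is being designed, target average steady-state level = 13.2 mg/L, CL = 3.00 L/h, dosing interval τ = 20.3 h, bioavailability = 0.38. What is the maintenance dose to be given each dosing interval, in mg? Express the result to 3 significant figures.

At steady state, F × (Dose/τ) = Css × CL.
Dose = Css × CL × τ / F = 13.2 × 3.000 × 20.3 / 0.38 = 2115 mg

2120 mg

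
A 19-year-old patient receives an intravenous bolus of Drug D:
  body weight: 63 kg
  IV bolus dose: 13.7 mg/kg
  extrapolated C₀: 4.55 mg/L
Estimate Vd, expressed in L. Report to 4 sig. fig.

Dose = 13.7 × 63 = 863.1 mg
Vd = Dose / C₀ = 863.1 / 4.55 = 189.7 L

189.7 L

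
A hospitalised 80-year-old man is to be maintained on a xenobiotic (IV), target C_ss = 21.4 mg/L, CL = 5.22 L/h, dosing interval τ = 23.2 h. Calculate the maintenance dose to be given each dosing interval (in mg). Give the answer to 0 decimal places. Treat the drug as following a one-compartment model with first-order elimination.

At steady state, Dose/τ = Css × CL.
Dose = Css × CL × τ = 21.4 × 5.220 × 23.2 = 2592 mg

2592 mg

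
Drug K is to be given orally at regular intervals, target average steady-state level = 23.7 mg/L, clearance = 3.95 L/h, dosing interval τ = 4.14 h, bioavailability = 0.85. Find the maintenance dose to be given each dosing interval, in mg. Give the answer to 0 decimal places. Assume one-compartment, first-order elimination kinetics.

At steady state, F × (Dose/τ) = Css × CL.
Dose = Css × CL × τ / F = 23.7 × 3.950 × 4.14 / 0.85 = 456.0 mg

456 mg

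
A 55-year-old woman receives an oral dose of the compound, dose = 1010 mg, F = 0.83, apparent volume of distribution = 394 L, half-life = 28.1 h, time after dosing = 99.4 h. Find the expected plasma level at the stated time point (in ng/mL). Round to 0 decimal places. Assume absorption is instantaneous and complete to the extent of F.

Amount reaching circulation = F × Dose = 0.83 × 1010 = 838.3 mg
C₀ = F·Dose / Vd = 838.3 / 394 = 2.128 mg/L
k = ln2 / t½ = 0.693147 / 28.1 = 0.02467 h⁻¹
C = C₀ · e^(−k·t) = 2.128 × e^(−0.02467 × 99.4)
  = 2.128 × 0.08610 = 0.1832 mg/L
Convert: 0.1832 mg/L × 1000 = 183.2 ng/mL

183 ng/mL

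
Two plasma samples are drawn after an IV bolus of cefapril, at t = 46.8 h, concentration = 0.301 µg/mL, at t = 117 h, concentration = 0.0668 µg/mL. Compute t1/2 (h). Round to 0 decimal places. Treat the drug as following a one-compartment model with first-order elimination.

k = ln(C₁/C₂) / (t₂ − t₁) = ln(0.301/0.0668) / (117 − 46.8)
  = 1.505 / 70.20 = 0.02144 h⁻¹
t½ = ln2 / k = 0.693147 / 0.02144 = 32.33 h

32 h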